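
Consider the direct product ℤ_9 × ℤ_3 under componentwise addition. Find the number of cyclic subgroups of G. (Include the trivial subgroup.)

A cyclic subgroup of order d is generated by each of its φ(d) elements of order d, so the cyclic subgroups of order d number (#elements of order d)/φ(d).
Cyclic subgroups by order — order 1: 1; order 3: 4; order 9: 3.
Total: 8.

8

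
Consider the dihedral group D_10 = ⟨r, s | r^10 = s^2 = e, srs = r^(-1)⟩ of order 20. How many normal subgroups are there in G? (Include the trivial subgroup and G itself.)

7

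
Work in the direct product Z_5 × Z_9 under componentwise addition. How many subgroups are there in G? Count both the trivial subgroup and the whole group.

6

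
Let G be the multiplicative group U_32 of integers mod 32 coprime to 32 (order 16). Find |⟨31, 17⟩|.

4

|⟨31⟩| = 2 and |⟨17⟩| = 2, so |H| is a multiple of lcm(2, 2) = 2 and divides |G| = 16.
Closing under the operation: H = {1, 15, 17, 31}, so |H| = 4.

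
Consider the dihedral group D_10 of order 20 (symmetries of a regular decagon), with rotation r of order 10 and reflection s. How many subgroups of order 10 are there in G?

|G| = 20 and 10 | 20, so subgroups of order 10 are possible by Lagrange.
The subgroups of order 10 are: {e, r, r^2, r^3, r^4, r^5, r^6, r^7, r^8, r^9}; {e, r^2, r^4, r^6, r^8, s, r^2s, r^4s, r^6s, r^8s}; {e, r^2, r^4, r^6, r^8, rs, r^3s, r^5s, r^7s, r^9s}.
So G has 3 subgroups of order 10.

3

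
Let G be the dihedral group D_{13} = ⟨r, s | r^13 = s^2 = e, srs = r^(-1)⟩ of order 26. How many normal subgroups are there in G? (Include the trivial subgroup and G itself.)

3

G has 16 subgroups. Checking conjugation-invariance by order — order 1: 1/1 normal; order 2: 0/13 normal; order 13: 1/1 normal; order 26: 1/1 normal.
Total normal subgroups: 3.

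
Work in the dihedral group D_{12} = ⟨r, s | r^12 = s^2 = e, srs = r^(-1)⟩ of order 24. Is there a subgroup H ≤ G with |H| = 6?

Yes

6 | 24. A subgroup of order 6 is {e, r^2, r^4, r^6, r^8, r^10}.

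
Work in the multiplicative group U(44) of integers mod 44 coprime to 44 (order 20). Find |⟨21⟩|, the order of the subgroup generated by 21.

2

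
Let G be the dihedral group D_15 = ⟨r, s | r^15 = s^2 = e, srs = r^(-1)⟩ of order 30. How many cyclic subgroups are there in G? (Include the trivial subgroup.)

19

Group the elements of G by the cyclic subgroup they generate; each cyclic subgroup of order d accounts for φ(d) elements.
Cyclic subgroups by order — order 1: 1; order 2: 15; order 3: 1; order 5: 1; order 15: 1.
Total: 19.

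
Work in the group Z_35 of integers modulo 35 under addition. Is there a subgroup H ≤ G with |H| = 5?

Yes

5 | 35. A subgroup of order 5 is {0, 7, 14, 21, 28}.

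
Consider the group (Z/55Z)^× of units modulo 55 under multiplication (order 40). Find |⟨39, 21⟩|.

20

|⟨39⟩| = 10 and |⟨21⟩| = 2, so |H| is a multiple of lcm(10, 2) = 10 and divides |G| = 40.
Closing under the operation: H = {1, 4, 6, 9, 14, 16, 19, 21, 24, 26, 29, 31, 34, 36, 39, 41, 46, 49, 51, 54}, so |H| = 20.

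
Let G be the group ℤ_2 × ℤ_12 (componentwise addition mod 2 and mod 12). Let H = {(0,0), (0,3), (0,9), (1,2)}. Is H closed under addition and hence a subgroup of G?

No

(1,2) ∈ H but its inverse (1,10) ∉ H, so H is not a subgroup.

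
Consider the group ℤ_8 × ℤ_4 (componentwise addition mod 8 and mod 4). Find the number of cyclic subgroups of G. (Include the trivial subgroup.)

Each element a generates a cyclic subgroup ⟨a⟩; distinct elements may generate the same one (a cyclic group of order d has φ(d) generators).
Cyclic subgroups by order — order 1: 1; order 2: 3; order 4: 6; order 8: 4.
Total: 14.

14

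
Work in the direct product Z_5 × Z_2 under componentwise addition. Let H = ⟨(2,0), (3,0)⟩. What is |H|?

|⟨(2,0)⟩| = 5 and |⟨(3,0)⟩| = 5, so |H| is a multiple of lcm(5, 5) = 5 and divides |G| = 10.
Closing under the operation: H = {(0,0), (1,0), (2,0), (3,0), (4,0)}, so |H| = 5.

5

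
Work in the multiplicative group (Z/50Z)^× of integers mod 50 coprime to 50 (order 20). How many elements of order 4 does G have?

2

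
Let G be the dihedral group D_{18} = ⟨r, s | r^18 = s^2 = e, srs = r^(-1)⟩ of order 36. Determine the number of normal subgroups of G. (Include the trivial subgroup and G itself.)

9

G has 45 subgroups. Checking conjugation-invariance by order — order 1: 1/1 normal; order 2: 1/19 normal; order 3: 1/1 normal; order 4: 0/9 normal; order 6: 1/7 normal; order 9: 1/1 normal; order 12: 0/3 normal; order 18: 3/3 normal; order 36: 1/1 normal.
Total normal subgroups: 9.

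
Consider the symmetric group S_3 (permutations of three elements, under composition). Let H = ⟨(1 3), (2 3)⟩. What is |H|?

6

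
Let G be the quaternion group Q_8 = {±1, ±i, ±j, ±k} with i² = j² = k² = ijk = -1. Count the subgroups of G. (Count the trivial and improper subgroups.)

6

|G| = 8, so by Lagrange every subgroup order divides 8. Divisors: 1, 2, 4, 8.
Subgroups by order — order 1: 1; order 2: 1; order 4: 3; order 8: 1.
Total: 1 + 1 + 3 + 1 = 6.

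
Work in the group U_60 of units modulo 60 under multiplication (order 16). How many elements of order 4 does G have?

The elements of order 4 are: 7, 13, 17, 23, 37, 43, 47, 53.
That's 8.

8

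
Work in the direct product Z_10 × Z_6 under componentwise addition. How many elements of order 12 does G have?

0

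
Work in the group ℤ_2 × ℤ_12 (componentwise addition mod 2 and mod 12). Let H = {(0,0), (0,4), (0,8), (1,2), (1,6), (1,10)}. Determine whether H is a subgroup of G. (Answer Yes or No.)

Yes

|H| = 6 divides |G| = 24, consistent with Lagrange.
H contains the identity, every element's inverse is in H, and H is closed under +: it is a subgroup.
In fact H = ⟨(1,2)⟩.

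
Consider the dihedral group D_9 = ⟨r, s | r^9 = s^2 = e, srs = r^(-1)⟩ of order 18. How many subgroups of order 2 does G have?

|G| = 18 and 2 | 18, so subgroups of order 2 are possible by Lagrange.
The subgroups of order 2 are: {e, r^2s}; {e, r^3s}; {e, r^4s}; {e, r^5s}; … (9 in all).
So G has 9 subgroups of order 2.

9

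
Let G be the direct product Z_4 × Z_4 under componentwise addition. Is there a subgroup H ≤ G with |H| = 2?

Yes

2 | 16. A subgroup of order 2 is {(0,0), (0,2)}.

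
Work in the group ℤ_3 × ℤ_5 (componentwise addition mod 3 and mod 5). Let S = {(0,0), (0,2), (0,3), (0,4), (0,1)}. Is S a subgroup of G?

|S| = 5 divides |G| = 15, consistent with Lagrange.
S contains the identity, every element's inverse is in S, and S is closed under +: it is a subgroup.
In fact S = ⟨(0,1)⟩.

Yes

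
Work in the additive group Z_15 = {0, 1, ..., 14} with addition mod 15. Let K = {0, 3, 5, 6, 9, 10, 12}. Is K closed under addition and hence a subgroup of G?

|K| = 7 does not divide |G| = 15, so by Lagrange K is not a subgroup.

No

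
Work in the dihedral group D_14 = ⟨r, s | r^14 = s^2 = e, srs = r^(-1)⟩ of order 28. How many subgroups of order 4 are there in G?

|G| = 28 and 4 | 28, so subgroups of order 4 are possible by Lagrange.
The subgroups of order 4 are: {e, r^7, r^3s, r^10s}; {e, r^7, r^4s, r^11s}; {e, r^7, r^5s, r^12s}; {e, r^7, r^6s, r^13s}; … (7 in all).
So G has 7 subgroups of order 4.

7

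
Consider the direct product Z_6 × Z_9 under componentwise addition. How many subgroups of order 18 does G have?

|G| = 54 and 18 | 54, so subgroups of order 18 are possible by Lagrange.
The subgroups of order 18 are: {(0,0), (0,1), (0,2), (0,3), (0,4), (0,5), (0,6), (0,7), (0,8), (3,0), (3,1), (3,2), (3,3), (3,4), (3,5), (3,6), (3,7), (3,8)}; {(0,0), (0,3), (0,6), (1,0), (1,3), (1,6), (2,0), (2,3), (2,6), (3,0), (3,3), (3,6), (4,0), (4,3), (4,6), (5,0), (5,3), (5,6)}; {(0,0), (0,3), (0,6), (1,1), (1,4), (1,7), (2,2), (2,5), (2,8), (3,0), (3,3), (3,6), (4,1), (4,4), (4,7), (5,2), (5,5), (5,8)}; {(0,0), (0,3), (0,6), (1,2), (1,5), (1,8), (2,1), (2,4), (2,7), (3,0), (3,3), (3,6), (4,2), (4,5), (4,8), (5,1), (5,4), (5,7)}.
So G has 4 subgroups of order 18.

4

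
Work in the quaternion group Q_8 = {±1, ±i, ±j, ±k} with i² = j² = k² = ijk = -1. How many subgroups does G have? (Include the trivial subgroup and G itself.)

|G| = 8, so by Lagrange every subgroup order divides 8. Divisors: 1, 2, 4, 8.
Subgroups by order — order 1: 1; order 2: 1; order 4: 3; order 8: 1.
Total: 1 + 1 + 3 + 1 = 6.

6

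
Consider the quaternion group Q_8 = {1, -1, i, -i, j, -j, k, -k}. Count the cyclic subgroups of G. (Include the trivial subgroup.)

Group the elements of G by the cyclic subgroup they generate; each cyclic subgroup of order d accounts for φ(d) elements.
Cyclic subgroups by order — order 1: 1; order 2: 1; order 4: 3.
Total: 5.

5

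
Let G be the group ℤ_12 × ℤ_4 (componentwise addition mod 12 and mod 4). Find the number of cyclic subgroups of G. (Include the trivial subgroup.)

A cyclic subgroup of order d is generated by each of its φ(d) elements of order d, so the cyclic subgroups of order d number (#elements of order d)/φ(d).
Cyclic subgroups by order — order 1: 1; order 2: 3; order 3: 1; order 4: 6; order 6: 3; order 12: 6.
Total: 20.

20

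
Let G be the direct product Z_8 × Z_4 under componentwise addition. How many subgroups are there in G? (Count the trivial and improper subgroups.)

22

|G| = 32, so by Lagrange every subgroup order divides 32. Divisors: 1, 2, 4, 8, 16, 32.
Subgroups by order — order 1: 1; order 2: 3; order 4: 7; order 8: 7; order 16: 3; order 32: 1.
Total: 1 + 3 + 7 + 7 + 3 + 1 = 22.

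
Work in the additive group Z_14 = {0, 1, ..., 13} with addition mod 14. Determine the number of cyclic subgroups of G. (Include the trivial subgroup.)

4

Each element a generates a cyclic subgroup ⟨a⟩; distinct elements may generate the same one (a cyclic group of order d has φ(d) generators).
Cyclic subgroups by order — order 1: 1; order 2: 1; order 7: 1; order 14: 1.
Total: 4.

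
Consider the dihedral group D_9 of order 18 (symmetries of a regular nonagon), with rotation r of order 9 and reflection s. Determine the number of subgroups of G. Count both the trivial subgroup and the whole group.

|G| = 18, so by Lagrange every subgroup order divides 18. Divisors: 1, 2, 3, 6, 9, 18.
Subgroups by order — order 1: 1; order 2: 9; order 3: 1; order 6: 3; order 9: 1; order 18: 1.
Total: 1 + 9 + 1 + 3 + 1 + 1 = 16.

16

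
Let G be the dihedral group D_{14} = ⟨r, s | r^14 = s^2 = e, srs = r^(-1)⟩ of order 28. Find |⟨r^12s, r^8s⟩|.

|⟨r^12s⟩| = 2 and |⟨r^8s⟩| = 2, so |H| is a multiple of lcm(2, 2) = 2 and divides |G| = 28.
Closing under the operation: H = {e, r^2, r^4, r^6, r^8, r^10, r^12, s, r^2s, r^4s, r^6s, r^8s, r^10s, r^12s}, so |H| = 14.

14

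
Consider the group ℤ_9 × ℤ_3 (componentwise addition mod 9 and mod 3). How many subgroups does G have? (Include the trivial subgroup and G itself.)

|G| = 27, so by Lagrange every subgroup order divides 27. Divisors: 1, 3, 9, 27.
Subgroups by order — order 1: 1; order 3: 4; order 9: 4; order 27: 1.
Total: 1 + 4 + 4 + 1 = 10.

10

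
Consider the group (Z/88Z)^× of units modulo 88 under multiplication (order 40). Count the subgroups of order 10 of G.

7

|G| = 40 and 10 | 40, so subgroups of order 10 are possible by Lagrange.
The subgroups of order 10 are: {1, 9, 13, 21, 25, 29, 49, 61, 81, 85}; {1, 9, 15, 23, 25, 31, 47, 49, 71, 81}; {1, 9, 17, 25, 41, 49, 57, 65, 73, 81}; {1, 9, 19, 25, 35, 43, 49, 51, 81, 83}; … (7 in all).
So G has 7 subgroups of order 10.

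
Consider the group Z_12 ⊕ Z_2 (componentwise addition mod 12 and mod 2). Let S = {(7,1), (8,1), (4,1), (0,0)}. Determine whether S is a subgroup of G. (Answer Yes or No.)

(7,1) ∈ S but its inverse (5,1) ∉ S, so S is not a subgroup.

No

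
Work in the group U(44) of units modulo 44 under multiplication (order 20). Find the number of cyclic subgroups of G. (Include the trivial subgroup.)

A cyclic subgroup of order d is generated by each of its φ(d) elements of order d, so the cyclic subgroups of order d number (#elements of order d)/φ(d).
Cyclic subgroups by order — order 1: 1; order 2: 3; order 5: 1; order 10: 3.
Total: 8.

8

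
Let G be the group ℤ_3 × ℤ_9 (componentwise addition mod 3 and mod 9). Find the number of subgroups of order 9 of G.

4

|G| = 27 and 9 | 27, so subgroups of order 9 are possible by Lagrange.
The subgroups of order 9 are: {(0,0), (0,1), (0,2), (0,3), (0,4), (0,5), (0,6), (0,7), (0,8)}; {(0,0), (0,3), (0,6), (1,0), (1,3), (1,6), (2,0), (2,3), (2,6)}; {(0,0), (0,3), (0,6), (1,1), (1,4), (1,7), (2,2), (2,5), (2,8)}; {(0,0), (0,3), (0,6), (1,2), (1,5), (1,8), (2,1), (2,4), (2,7)}.
So G has 4 subgroups of order 9.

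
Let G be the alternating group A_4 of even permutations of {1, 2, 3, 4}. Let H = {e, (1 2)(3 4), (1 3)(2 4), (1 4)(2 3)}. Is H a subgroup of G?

Yes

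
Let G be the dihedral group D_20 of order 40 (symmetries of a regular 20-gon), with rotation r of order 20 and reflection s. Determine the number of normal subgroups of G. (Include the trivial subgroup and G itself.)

G has 48 subgroups. Checking conjugation-invariance by order — order 1: 1/1 normal; order 2: 1/21 normal; order 4: 1/11 normal; order 5: 1/1 normal; order 8: 0/5 normal; order 10: 1/5 normal; order 20: 3/3 normal; order 40: 1/1 normal.
Total normal subgroups: 9.

9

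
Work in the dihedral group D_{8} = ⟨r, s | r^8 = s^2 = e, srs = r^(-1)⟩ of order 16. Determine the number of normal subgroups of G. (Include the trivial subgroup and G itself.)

G has 19 subgroups. Checking conjugation-invariance by order — order 1: 1/1 normal; order 2: 1/9 normal; order 4: 1/5 normal; order 8: 3/3 normal; order 16: 1/1 normal.
Total normal subgroups: 7.

7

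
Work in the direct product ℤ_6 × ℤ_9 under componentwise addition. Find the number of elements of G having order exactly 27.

An element (a,b) has order lcm(ord(a), ord(b)); count pairs with lcm equal to 27.
Enumerating gives 0 such elements.

0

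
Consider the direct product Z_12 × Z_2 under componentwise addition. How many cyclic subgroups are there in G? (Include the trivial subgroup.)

12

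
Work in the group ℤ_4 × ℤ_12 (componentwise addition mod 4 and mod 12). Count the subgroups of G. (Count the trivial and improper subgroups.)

30

|G| = 48, so by Lagrange every subgroup order divides 48. Divisors: 1, 2, 3, 4, 6, 8, 12, 16, 24, 48.
Subgroups by order — order 1: 1; order 2: 3; order 3: 1; order 4: 7; order 6: 3; order 8: 3; order 12: 7; order 16: 1; order 24: 3; order 48: 1.
Total: 1 + 3 + 1 + 7 + 3 + 3 + 7 + 1 + 3 + 1 = 30.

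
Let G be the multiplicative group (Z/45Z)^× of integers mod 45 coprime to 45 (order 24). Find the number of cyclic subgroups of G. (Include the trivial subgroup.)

A cyclic subgroup of order d is generated by each of its φ(d) elements of order d, so the cyclic subgroups of order d number (#elements of order d)/φ(d).
Cyclic subgroups by order — order 1: 1; order 2: 3; order 3: 1; order 4: 2; order 6: 3; order 12: 2.
Total: 12.

12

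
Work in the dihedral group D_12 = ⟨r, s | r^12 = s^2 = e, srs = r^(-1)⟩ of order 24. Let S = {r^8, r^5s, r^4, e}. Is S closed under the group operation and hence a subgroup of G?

Closure fails: r^4 · r^5s = r^9s ∉ S. So S is not a subgroup.

No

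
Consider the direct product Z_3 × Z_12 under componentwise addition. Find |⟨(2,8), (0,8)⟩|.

9

|⟨(2,8)⟩| = 3 and |⟨(0,8)⟩| = 3, so |H| is a multiple of lcm(3, 3) = 3 and divides |G| = 36.
Closing under the operation: H = {(0,0), (0,4), (0,8), (1,0), (1,4), (1,8), (2,0), (2,4), (2,8)}, so |H| = 9.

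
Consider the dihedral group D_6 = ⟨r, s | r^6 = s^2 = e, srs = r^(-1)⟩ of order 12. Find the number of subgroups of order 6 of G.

3

|G| = 12 and 6 | 12, so subgroups of order 6 are possible by Lagrange.
The subgroups of order 6 are: {e, r, r^2, r^3, r^4, r^5}; {e, r^2, r^4, s, r^2s, r^4s}; {e, r^2, r^4, rs, r^3s, r^5s}.
So G has 3 subgroups of order 6.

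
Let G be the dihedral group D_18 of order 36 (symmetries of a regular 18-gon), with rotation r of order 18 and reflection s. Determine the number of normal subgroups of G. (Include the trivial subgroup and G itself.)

G has 45 subgroups. Checking conjugation-invariance by order — order 1: 1/1 normal; order 2: 1/19 normal; order 3: 1/1 normal; order 4: 0/9 normal; order 6: 1/7 normal; order 9: 1/1 normal; order 12: 0/3 normal; order 18: 3/3 normal; order 36: 1/1 normal.
Total normal subgroups: 9.

9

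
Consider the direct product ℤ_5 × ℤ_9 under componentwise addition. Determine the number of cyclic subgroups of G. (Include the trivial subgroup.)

Group the elements of G by the cyclic subgroup they generate; each cyclic subgroup of order d accounts for φ(d) elements.
Cyclic subgroups by order — order 1: 1; order 3: 1; order 5: 1; order 9: 1; order 15: 1; order 45: 1.
Total: 6.

6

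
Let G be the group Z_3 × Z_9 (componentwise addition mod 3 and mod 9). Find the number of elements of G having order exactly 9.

An element (a,b) has order lcm(ord(a), ord(b)); count pairs with lcm equal to 9.
Enumerating gives 18 such elements.

18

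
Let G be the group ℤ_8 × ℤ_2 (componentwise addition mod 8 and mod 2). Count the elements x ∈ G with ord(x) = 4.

An element (a,b) has order lcm(ord(a), ord(b)); count pairs with lcm equal to 4.
Enumerating gives 4 such elements.

4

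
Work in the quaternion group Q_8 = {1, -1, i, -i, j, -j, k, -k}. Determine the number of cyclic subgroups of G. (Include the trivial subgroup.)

5

Each element a generates a cyclic subgroup ⟨a⟩; distinct elements may generate the same one (a cyclic group of order d has φ(d) generators).
Cyclic subgroups by order — order 1: 1; order 2: 1; order 4: 3.
Total: 5.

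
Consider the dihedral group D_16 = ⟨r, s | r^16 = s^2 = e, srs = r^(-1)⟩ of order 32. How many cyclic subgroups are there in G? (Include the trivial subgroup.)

Group the elements of G by the cyclic subgroup they generate; each cyclic subgroup of order d accounts for φ(d) elements.
Cyclic subgroups by order — order 1: 1; order 2: 17; order 4: 1; order 8: 1; order 16: 1.
Total: 21.

21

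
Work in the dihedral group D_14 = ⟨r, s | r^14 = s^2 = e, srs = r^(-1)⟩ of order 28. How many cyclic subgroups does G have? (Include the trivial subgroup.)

A cyclic subgroup of order d is generated by each of its φ(d) elements of order d, so the cyclic subgroups of order d number (#elements of order d)/φ(d).
Cyclic subgroups by order — order 1: 1; order 2: 15; order 7: 1; order 14: 1.
Total: 18.

18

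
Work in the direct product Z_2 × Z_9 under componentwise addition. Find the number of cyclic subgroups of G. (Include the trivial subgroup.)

Each element a generates a cyclic subgroup ⟨a⟩; distinct elements may generate the same one (a cyclic group of order d has φ(d) generators).
Cyclic subgroups by order — order 1: 1; order 2: 1; order 3: 1; order 6: 1; order 9: 1; order 18: 1.
Total: 6.

6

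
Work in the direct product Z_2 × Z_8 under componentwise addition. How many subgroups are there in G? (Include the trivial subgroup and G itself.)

11

|G| = 16, so by Lagrange every subgroup order divides 16. Divisors: 1, 2, 4, 8, 16.
Subgroups by order — order 1: 1; order 2: 3; order 4: 3; order 8: 3; order 16: 1.
Total: 1 + 3 + 3 + 3 + 1 = 11.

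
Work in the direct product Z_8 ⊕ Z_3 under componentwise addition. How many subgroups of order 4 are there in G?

1

|G| = 24 and 4 | 24, so subgroups of order 4 are possible by Lagrange.
The subgroups of order 4 are: {(0,0), (2,0), (4,0), (6,0)}.
So G has 1 subgroup of order 4.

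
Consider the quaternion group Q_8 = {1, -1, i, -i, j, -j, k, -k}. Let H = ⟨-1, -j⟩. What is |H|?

4

|⟨-1⟩| = 2 and |⟨-j⟩| = 4, so |H| is a multiple of lcm(2, 4) = 4 and divides |G| = 8.
Closing under the operation: H = {1, -1, j, -j}, so |H| = 4.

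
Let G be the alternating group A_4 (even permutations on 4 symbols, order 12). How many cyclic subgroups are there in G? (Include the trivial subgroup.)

8

A cyclic subgroup of order d is generated by each of its φ(d) elements of order d, so the cyclic subgroups of order d number (#elements of order d)/φ(d).
Cyclic subgroups by order — order 1: 1; order 2: 3; order 3: 4.
Total: 8.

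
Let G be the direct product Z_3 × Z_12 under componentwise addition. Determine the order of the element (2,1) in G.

The order of (2,1) in Z_3 × Z_12 is lcm(ord(2) in Z_3, ord(1) in Z_12).
ord(2) = 3 and ord(1) = 12, so |⟨(2,1)⟩| = lcm(3, 12) = 12.

12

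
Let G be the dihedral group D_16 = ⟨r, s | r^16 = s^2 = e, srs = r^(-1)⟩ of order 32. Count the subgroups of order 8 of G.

|G| = 32 and 8 | 32, so subgroups of order 8 are possible by Lagrange.
The subgroups of order 8 are: {e, r^2, r^4, r^6, r^8, r^10, r^12, r^14}; {e, r^4, r^8, r^12, r^2s, r^6s, r^10s, r^14s}; {e, r^4, r^8, r^12, r^3s, r^7s, r^11s, r^15s}; {e, r^4, r^8, r^12, s, r^4s, r^8s, r^12s}; … (5 in all).
So G has 5 subgroups of order 8.

5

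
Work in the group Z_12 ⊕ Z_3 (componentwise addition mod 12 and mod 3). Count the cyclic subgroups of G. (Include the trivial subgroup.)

15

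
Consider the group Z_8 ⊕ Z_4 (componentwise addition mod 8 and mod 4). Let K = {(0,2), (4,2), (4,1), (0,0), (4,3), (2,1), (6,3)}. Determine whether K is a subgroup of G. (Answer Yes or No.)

No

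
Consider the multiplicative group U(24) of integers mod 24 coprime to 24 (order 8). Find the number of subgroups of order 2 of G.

7

|G| = 8 and 2 | 8, so subgroups of order 2 are possible by Lagrange.
The subgroups of order 2 are: {1, 11}; {1, 13}; {1, 17}; {1, 19}; … (7 in all).
So G has 7 subgroups of order 2.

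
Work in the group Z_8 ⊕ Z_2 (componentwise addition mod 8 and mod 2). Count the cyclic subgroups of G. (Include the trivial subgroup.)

8

Each element a generates a cyclic subgroup ⟨a⟩; distinct elements may generate the same one (a cyclic group of order d has φ(d) generators).
Cyclic subgroups by order — order 1: 1; order 2: 3; order 4: 2; order 8: 2.
Total: 8.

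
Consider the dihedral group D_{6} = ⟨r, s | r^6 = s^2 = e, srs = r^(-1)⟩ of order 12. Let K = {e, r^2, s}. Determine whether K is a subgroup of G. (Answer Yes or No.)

r^2 ∈ K but its inverse r^4 ∉ K, so K is not a subgroup.

No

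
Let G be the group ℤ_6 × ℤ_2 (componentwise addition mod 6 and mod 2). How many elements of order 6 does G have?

An element (a,b) has order lcm(ord(a), ord(b)); count pairs with lcm equal to 6.
Enumerating gives 6 such elements.

6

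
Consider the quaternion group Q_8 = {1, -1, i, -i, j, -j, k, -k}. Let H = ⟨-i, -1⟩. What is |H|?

4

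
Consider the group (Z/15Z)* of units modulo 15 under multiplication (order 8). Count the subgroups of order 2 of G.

|G| = 8 and 2 | 8, so subgroups of order 2 are possible by Lagrange.
The subgroups of order 2 are: {1, 11}; {1, 14}; {1, 4}.
So G has 3 subgroups of order 2.

3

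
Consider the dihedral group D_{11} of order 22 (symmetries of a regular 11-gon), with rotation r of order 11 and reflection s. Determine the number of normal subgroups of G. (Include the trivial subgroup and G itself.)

3

G has 14 subgroups. Checking conjugation-invariance by order — order 1: 1/1 normal; order 2: 0/11 normal; order 11: 1/1 normal; order 22: 1/1 normal.
Total normal subgroups: 3.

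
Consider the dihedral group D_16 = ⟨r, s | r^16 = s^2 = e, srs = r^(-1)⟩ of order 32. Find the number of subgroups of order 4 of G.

9

|G| = 32 and 4 | 32, so subgroups of order 4 are possible by Lagrange.
The subgroups of order 4 are: {e, r^8, r^2s, r^10s}; {e, r^8, r^3s, r^11s}; {e, r^4, r^8, r^12}; {e, r^8, r^4s, r^12s}; … (9 in all).
So G has 9 subgroups of order 4.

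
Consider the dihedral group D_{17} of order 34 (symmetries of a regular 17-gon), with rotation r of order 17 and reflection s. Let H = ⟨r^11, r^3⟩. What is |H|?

17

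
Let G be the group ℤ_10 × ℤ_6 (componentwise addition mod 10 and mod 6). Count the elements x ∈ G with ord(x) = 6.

An element (a,b) has order lcm(ord(a), ord(b)); count pairs with lcm equal to 6.
Enumerating gives 6 such elements.

6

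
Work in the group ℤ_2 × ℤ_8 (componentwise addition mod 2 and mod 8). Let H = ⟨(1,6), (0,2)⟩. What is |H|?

8

|⟨(1,6)⟩| = 4 and |⟨(0,2)⟩| = 4, so |H| is a multiple of lcm(4, 4) = 4 and divides |G| = 16.
Closing under the operation: H = {(0,0), (0,2), (0,4), (0,6), (1,0), (1,2), (1,4), (1,6)}, so |H| = 8.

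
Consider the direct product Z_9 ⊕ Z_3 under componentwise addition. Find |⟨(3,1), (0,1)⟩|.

9

|⟨(3,1)⟩| = 3 and |⟨(0,1)⟩| = 3, so |H| is a multiple of lcm(3, 3) = 3 and divides |G| = 27.
Closing under the operation: H = {(0,0), (0,1), (0,2), (3,0), (3,1), (3,2), (6,0), (6,1), (6,2)}, so |H| = 9.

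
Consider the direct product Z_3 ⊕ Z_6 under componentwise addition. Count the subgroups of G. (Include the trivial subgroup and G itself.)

|G| = 18, so by Lagrange every subgroup order divides 18. Divisors: 1, 2, 3, 6, 9, 18.
Subgroups by order — order 1: 1; order 2: 1; order 3: 4; order 6: 4; order 9: 1; order 18: 1.
Total: 1 + 1 + 4 + 4 + 1 + 1 = 12.

12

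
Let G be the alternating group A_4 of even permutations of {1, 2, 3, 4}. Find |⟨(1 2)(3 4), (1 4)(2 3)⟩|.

|⟨(1 2)(3 4)⟩| = 2 and |⟨(1 4)(2 3)⟩| = 2, so |H| is a multiple of lcm(2, 2) = 2 and divides |G| = 12.
Closing under the operation: H = {e, (1 2)(3 4), (1 3)(2 4), (1 4)(2 3)}, so |H| = 4.

4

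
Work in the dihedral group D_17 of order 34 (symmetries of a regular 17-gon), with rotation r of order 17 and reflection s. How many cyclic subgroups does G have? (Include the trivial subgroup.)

19

Each element a generates a cyclic subgroup ⟨a⟩; distinct elements may generate the same one (a cyclic group of order d has φ(d) generators).
Cyclic subgroups by order — order 1: 1; order 2: 17; order 17: 1.
Total: 19.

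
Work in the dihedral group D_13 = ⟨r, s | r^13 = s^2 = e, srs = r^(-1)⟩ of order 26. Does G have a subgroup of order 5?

5 does not divide |G| = 26, so by Lagrange no subgroup of order 5 exists.

No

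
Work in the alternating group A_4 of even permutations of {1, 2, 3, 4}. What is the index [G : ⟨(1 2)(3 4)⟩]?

|⟨(1 2)(3 4)⟩| = 2 and |G| = 12.
By Lagrange, [G : H] = |G|/|H| = 12/2 = 6.

6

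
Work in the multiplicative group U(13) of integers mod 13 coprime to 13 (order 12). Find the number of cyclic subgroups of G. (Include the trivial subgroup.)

Each element a generates a cyclic subgroup ⟨a⟩; distinct elements may generate the same one (a cyclic group of order d has φ(d) generators).
Cyclic subgroups by order — order 1: 1; order 2: 1; order 3: 1; order 4: 1; order 6: 1; order 12: 1.
Total: 6.

6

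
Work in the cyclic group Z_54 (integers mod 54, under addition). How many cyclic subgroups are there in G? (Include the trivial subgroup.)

8

Each element a generates a cyclic subgroup ⟨a⟩; distinct elements may generate the same one (a cyclic group of order d has φ(d) generators).
Cyclic subgroups by order — order 1: 1; order 2: 1; order 3: 1; order 6: 1; order 9: 1; order 18: 1; order 27: 1; order 54: 1.
Total: 8.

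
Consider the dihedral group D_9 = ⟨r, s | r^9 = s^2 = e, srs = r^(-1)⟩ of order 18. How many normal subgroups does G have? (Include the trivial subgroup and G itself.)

4

G has 16 subgroups. Checking conjugation-invariance by order — order 1: 1/1 normal; order 2: 0/9 normal; order 3: 1/1 normal; order 6: 0/3 normal; order 9: 1/1 normal; order 18: 1/1 normal.
Total normal subgroups: 4.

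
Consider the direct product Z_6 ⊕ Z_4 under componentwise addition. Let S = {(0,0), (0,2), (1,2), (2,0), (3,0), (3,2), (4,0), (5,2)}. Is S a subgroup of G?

Closure fails: (1,2) + (3,0) = (4,2) ∉ S. So S is not a subgroup.

No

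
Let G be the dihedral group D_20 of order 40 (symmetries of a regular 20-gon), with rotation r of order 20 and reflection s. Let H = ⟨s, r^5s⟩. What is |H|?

|⟨s⟩| = 2 and |⟨r^5s⟩| = 2, so |H| is a multiple of lcm(2, 2) = 2 and divides |G| = 40.
Closing under the operation: H = {e, r^5, r^10, r^15, s, r^5s, r^10s, r^15s}, so |H| = 8.

8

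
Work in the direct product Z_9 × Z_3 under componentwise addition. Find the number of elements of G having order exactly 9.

18

An element (a,b) has order lcm(ord(a), ord(b)); count pairs with lcm equal to 9.
Enumerating gives 18 such elements.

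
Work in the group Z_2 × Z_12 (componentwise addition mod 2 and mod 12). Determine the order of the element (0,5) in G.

The order of (0,5) in Z_2 × Z_12 is lcm(ord(0) in Z_2, ord(5) in Z_12).
ord(0) = 1 and ord(5) = 12, so |⟨(0,5)⟩| = lcm(1, 12) = 12.

12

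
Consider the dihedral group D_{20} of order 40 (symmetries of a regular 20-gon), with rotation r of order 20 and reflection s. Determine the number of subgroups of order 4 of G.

11

|G| = 40 and 4 | 40, so subgroups of order 4 are possible by Lagrange.
The subgroups of order 4 are: {e, r^10, s, r^10s}; {e, r^10, rs, r^11s}; {e, r^10, r^2s, r^12s}; {e, r^10, r^3s, r^13s}; … (11 in all).
So G has 11 subgroups of order 4.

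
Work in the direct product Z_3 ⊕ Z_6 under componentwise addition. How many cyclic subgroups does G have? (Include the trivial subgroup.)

A cyclic subgroup of order d is generated by each of its φ(d) elements of order d, so the cyclic subgroups of order d number (#elements of order d)/φ(d).
Cyclic subgroups by order — order 1: 1; order 2: 1; order 3: 4; order 6: 4.
Total: 10.

10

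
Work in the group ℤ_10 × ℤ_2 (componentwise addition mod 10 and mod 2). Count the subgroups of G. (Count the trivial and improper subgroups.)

|G| = 20, so by Lagrange every subgroup order divides 20. Divisors: 1, 2, 4, 5, 10, 20.
Subgroups by order — order 1: 1; order 2: 3; order 4: 1; order 5: 1; order 10: 3; order 20: 1.
Total: 1 + 3 + 1 + 1 + 3 + 1 = 10.

10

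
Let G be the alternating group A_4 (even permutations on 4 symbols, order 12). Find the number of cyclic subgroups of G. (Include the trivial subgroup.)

A cyclic subgroup of order d is generated by each of its φ(d) elements of order d, so the cyclic subgroups of order d number (#elements of order d)/φ(d).
Cyclic subgroups by order — order 1: 1; order 2: 3; order 3: 4.
Total: 8.

8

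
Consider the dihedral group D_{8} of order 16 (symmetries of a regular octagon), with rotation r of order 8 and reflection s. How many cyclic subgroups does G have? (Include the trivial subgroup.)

12

Each element a generates a cyclic subgroup ⟨a⟩; distinct elements may generate the same one (a cyclic group of order d has φ(d) generators).
Cyclic subgroups by order — order 1: 1; order 2: 9; order 4: 1; order 8: 1.
Total: 12.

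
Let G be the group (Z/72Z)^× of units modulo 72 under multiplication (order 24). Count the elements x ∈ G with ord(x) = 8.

No element of G has order 8 (even though 8 | 24).

0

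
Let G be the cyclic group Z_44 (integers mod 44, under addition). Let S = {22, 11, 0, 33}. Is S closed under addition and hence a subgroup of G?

Yes

|S| = 4 divides |G| = 44, consistent with Lagrange.
S contains the identity, every element's inverse is in S, and S is closed under +: it is a subgroup.
In fact S = ⟨33⟩.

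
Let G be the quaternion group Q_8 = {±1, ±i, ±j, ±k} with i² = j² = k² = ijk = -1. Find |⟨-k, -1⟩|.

4

|⟨-k⟩| = 4 and |⟨-1⟩| = 2, so |H| is a multiple of lcm(4, 2) = 4 and divides |G| = 8.
Closing under the operation: H = {1, -1, k, -k}, so |H| = 4.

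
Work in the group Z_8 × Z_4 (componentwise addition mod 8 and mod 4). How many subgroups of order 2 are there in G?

3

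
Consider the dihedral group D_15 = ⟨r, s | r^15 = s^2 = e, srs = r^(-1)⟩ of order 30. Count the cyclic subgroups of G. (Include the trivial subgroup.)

Group the elements of G by the cyclic subgroup they generate; each cyclic subgroup of order d accounts for φ(d) elements.
Cyclic subgroups by order — order 1: 1; order 2: 15; order 3: 1; order 5: 1; order 15: 1.
Total: 19.

19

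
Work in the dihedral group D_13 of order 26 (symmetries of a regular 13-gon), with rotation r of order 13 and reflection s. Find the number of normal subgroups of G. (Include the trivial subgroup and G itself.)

3

G has 16 subgroups. Checking conjugation-invariance by order — order 1: 1/1 normal; order 2: 0/13 normal; order 13: 1/1 normal; order 26: 1/1 normal.
Total normal subgroups: 3.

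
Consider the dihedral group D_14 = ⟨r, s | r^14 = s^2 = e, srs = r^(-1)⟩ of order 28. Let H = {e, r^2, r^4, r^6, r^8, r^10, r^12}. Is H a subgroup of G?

|H| = 7 divides |G| = 28, consistent with Lagrange.
H contains the identity, every element's inverse is in H, and H is closed under ·: it is a subgroup.
In fact H = ⟨r^4⟩.

Yes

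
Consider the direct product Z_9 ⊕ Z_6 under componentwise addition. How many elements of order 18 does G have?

18

An element (a,b) has order lcm(ord(a), ord(b)); count pairs with lcm equal to 18.
Enumerating gives 18 such elements.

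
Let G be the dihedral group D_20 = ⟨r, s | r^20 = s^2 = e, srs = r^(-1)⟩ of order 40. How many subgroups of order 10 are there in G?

5

|G| = 40 and 10 | 40, so subgroups of order 10 are possible by Lagrange.
The subgroups of order 10 are: {e, r^2, r^4, r^6, r^8, r^10, r^12, r^14, r^16, r^18}; {e, r^4, r^8, r^12, r^16, r^2s, r^6s, r^10s, r^14s, r^18s}; {e, r^4, r^8, r^12, r^16, r^3s, r^7s, r^11s, r^15s, r^19s}; {e, r^4, r^8, r^12, r^16, s, r^4s, r^8s, r^12s, r^16s}; … (5 in all).
So G has 5 subgroups of order 10.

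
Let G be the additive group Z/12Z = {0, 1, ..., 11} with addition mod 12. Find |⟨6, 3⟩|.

|⟨6⟩| = 2 and |⟨3⟩| = 4, so |H| is a multiple of lcm(2, 4) = 4 and divides |G| = 12.
Closing under the operation: H = {0, 3, 6, 9}, so |H| = 4.

4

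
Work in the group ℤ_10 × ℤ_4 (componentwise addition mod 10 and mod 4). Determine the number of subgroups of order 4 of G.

|G| = 40 and 4 | 40, so subgroups of order 4 are possible by Lagrange.
The subgroups of order 4 are: {(0,0), (0,1), (0,2), (0,3)}; {(0,0), (0,2), (5,0), (5,2)}; {(0,0), (0,2), (5,1), (5,3)}.
So G has 3 subgroups of order 4.

3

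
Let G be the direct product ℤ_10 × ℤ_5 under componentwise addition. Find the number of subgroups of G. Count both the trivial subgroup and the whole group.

16

|G| = 50, so by Lagrange every subgroup order divides 50. Divisors: 1, 2, 5, 10, 25, 50.
Subgroups by order — order 1: 1; order 2: 1; order 5: 6; order 10: 6; order 25: 1; order 50: 1.
Total: 1 + 1 + 6 + 6 + 1 + 1 = 16.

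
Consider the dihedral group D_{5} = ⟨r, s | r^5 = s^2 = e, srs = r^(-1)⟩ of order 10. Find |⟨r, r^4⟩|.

5

|⟨r⟩| = 5 and |⟨r^4⟩| = 5, so |H| is a multiple of lcm(5, 5) = 5 and divides |G| = 10.
Closing under the operation: H = {e, r, r^2, r^3, r^4}, so |H| = 5.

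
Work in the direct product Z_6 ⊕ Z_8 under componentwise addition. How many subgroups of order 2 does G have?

3

|G| = 48 and 2 | 48, so subgroups of order 2 are possible by Lagrange.
The subgroups of order 2 are: {(0,0), (0,4)}; {(0,0), (3,0)}; {(0,0), (3,4)}.
So G has 3 subgroups of order 2.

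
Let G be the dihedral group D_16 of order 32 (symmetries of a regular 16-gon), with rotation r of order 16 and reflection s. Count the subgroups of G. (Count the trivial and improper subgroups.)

36

|G| = 32, so by Lagrange every subgroup order divides 32. Divisors: 1, 2, 4, 8, 16, 32.
Subgroups by order — order 1: 1; order 2: 17; order 4: 9; order 8: 5; order 16: 3; order 32: 1.
Total: 1 + 17 + 9 + 5 + 3 + 1 = 36.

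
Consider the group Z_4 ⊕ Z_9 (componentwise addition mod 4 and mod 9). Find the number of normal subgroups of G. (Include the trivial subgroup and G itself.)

9

G is abelian, so every subgroup is normal.
G has 9 subgroups in total, hence 9 normal subgroups.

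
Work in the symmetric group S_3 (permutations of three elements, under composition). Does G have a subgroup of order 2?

Yes

2 | 6. A subgroup of order 2 is {e, (1 2)}.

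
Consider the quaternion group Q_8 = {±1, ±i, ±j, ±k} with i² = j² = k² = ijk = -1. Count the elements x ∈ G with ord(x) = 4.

The elements of order 4 are: i, -i, j, -j, k, -k.
That's 6.

6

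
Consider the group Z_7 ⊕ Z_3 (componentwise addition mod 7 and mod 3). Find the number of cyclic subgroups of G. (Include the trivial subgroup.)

4

A cyclic subgroup of order d is generated by each of its φ(d) elements of order d, so the cyclic subgroups of order d number (#elements of order d)/φ(d).
Cyclic subgroups by order — order 1: 1; order 3: 1; order 7: 1; order 21: 1.
Total: 4.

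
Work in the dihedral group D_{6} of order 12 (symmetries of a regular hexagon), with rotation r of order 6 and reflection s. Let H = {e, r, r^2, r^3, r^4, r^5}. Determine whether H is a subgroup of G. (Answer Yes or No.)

Yes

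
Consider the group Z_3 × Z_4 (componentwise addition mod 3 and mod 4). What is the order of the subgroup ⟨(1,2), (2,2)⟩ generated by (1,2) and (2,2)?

6

|⟨(1,2)⟩| = 6 and |⟨(2,2)⟩| = 6, so |H| is a multiple of lcm(6, 6) = 6 and divides |G| = 12.
Closing under the operation: H = {(0,0), (0,2), (1,0), (1,2), (2,0), (2,2)}, so |H| = 6.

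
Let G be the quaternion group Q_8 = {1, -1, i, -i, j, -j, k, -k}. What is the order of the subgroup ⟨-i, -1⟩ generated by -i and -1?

4

|⟨-i⟩| = 4 and |⟨-1⟩| = 2, so |H| is a multiple of lcm(4, 2) = 4 and divides |G| = 8.
Closing under the operation: H = {1, -1, i, -i}, so |H| = 4.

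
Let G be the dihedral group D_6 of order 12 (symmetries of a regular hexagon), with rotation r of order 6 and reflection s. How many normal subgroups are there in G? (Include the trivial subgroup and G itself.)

7

G has 16 subgroups. Checking conjugation-invariance by order — order 1: 1/1 normal; order 2: 1/7 normal; order 3: 1/1 normal; order 4: 0/3 normal; order 6: 3/3 normal; order 12: 1/1 normal.
Total normal subgroups: 7.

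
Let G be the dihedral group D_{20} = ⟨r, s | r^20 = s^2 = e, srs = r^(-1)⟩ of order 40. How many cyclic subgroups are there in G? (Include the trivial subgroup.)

26

Each element a generates a cyclic subgroup ⟨a⟩; distinct elements may generate the same one (a cyclic group of order d has φ(d) generators).
Cyclic subgroups by order — order 1: 1; order 2: 21; order 4: 1; order 5: 1; order 10: 1; order 20: 1.
Total: 26.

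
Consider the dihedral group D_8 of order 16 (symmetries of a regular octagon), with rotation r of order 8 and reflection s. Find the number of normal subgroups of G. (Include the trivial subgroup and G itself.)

G has 19 subgroups. Checking conjugation-invariance by order — order 1: 1/1 normal; order 2: 1/9 normal; order 4: 1/5 normal; order 8: 3/3 normal; order 16: 1/1 normal.
Total normal subgroups: 7.

7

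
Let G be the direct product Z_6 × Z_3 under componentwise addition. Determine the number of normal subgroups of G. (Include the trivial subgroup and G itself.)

12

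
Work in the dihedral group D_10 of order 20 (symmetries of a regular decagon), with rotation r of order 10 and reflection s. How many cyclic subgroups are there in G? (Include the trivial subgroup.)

Group the elements of G by the cyclic subgroup they generate; each cyclic subgroup of order d accounts for φ(d) elements.
Cyclic subgroups by order — order 1: 1; order 2: 11; order 5: 1; order 10: 1.
Total: 14.

14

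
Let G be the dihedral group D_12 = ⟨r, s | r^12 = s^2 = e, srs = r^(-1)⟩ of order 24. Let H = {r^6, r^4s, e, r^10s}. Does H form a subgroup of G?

Yes

|H| = 4 divides |G| = 24, consistent with Lagrange.
H contains the identity, every element's inverse is in H, and H is closed under ·: it is a subgroup.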